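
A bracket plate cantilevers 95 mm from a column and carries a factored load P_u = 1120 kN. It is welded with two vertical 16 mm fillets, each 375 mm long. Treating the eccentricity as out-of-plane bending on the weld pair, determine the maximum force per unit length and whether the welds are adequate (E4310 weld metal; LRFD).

E43XX → F_EXX = 430 MPa.
L_w = 2 × 375 = 750 mm; section modulus (unit throat) S = 2 × L²/6 = 46880 mm².
Direct shear f_v = P/L_w = 1120×10³/750 = 1493 N/mm.
Moment M = P × e = 1120×10³ × 95 = 106400000 N·mm; bending f_b = M/S = 2270 N/mm.
f_max = √(f_v² + f_b²) = √(1493² + 2270²) = 2717 N/mm.
φr_n = 0.75 × 0.6 × 430 × (0.707 × 16) = 2189 N/mm → NOT adequate.

f_max ≈ 2720 N/mm; NOT adequate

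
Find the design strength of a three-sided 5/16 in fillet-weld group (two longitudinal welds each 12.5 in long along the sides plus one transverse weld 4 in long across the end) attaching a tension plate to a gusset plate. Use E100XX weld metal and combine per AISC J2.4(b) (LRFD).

E100XX → F_EXX = 100 ksi.
t_e = 0.707 × 0.3125 = 0.2209 in.
R_nwl = 0.6 × 100 × 0.2209 × 25 = 331.4 kips (longitudinal, 2 welds).
R_nwt = 0.6 × 100 × 0.2209 × 4 = 53.02 kips (transverse, base value).
(i) R_nwl + R_nwt = 384.4 kips; (ii) 0.85 R_nwl + 1.5 R_nwt = 361.2 kips.
R_n = max = 384.4 kips [governs: (i)]; φR_n = 288.3 kips.

φR_n ≈ 288 kips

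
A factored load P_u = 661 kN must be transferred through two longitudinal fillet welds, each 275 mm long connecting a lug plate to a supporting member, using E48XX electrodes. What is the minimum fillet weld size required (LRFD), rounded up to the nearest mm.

E48XX → F_EXX = 480 MPa.
Total weld length L = 550 mm.
Required throat t_e = P_u / (φ × 0.6 F_EXX × L) = 661 / (0.75 × 0.6 × 480 × 550 × 10⁻³) = 5.564 mm.
Required leg w = t_e / 0.707 = 7.87 mm → use 8 mm.

w = 8 mm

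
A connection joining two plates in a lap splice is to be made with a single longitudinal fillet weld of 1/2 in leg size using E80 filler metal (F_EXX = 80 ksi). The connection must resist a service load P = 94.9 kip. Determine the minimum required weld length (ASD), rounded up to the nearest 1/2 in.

Throat t_e = 0.707 × 0.5 = 0.3535 in.
r_n/Ω = (0.6 × 80 × 0.3535) / 2.0 = 8.484 kip/in.
L_req = P / (r_n/Ω) = 94.9 / 8.484 = 11.19 in total.
Round up → use L = 11.5 in.

L = 11.5 in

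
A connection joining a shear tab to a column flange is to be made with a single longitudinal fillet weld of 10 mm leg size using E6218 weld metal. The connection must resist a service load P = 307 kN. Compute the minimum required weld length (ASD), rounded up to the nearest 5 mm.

E62XX → F_EXX = 620 MPa.
Throat t_e = 0.707 × 10 = 7.07 mm.
r_n/Ω = (0.6 × 620 × 7.07) / 2.0 = 1315 N/mm = 1.315 kN/mm.
L_req = P / (r_n/Ω) = 307 / 1.315 = 233.5 mm total.
Round up → use L = 235 mm.

L = 235 mm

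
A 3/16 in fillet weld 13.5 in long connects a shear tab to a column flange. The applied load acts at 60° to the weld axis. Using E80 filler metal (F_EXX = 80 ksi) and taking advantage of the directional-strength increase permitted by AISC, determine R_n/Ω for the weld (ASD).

t_e = 0.707 × 0.1875 = 0.1326 in; A_we = 0.1326 × 13.5 = 1.79 in².
Directional factor: 1.0 + 0.5 sin^1.5(60°) = 1.403.
F_nw = 0.6 × 80 × 1.403 = 67.34 ksi.
R_n/Ω = (67.34 × 1.79) / 2.0 = 60.26 kip.

R_n/Ω ≈ 60.3 kip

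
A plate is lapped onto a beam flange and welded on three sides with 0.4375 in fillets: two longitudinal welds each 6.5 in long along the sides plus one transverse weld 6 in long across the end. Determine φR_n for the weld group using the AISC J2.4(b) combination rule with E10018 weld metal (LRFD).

φR_n ≈ 279 kips

E100XX → F_EXX = 100 ksi.
t_e = 0.707 × 0.4375 = 0.3093 in.
R_nwl = 0.6 × 100 × 0.3093 × 13 = 241.3 kips (longitudinal, 2 welds).
R_nwt = 0.6 × 100 × 0.3093 × 6 = 111.4 kips (transverse, base value).
(i) R_nwl + R_nwt = 352.6 kips; (ii) 0.85 R_nwl + 1.5 R_nwt = 372.1 kips.
R_n = max = 372.1 kips [governs: (ii)]; φR_n = 279.1 kips.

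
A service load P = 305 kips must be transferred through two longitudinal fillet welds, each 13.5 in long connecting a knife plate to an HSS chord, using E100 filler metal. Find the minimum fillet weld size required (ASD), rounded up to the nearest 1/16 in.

E100XX → F_EXX = 100 ksi.
Total weld length L = 27 in.
Required throat t_e = P × Ω / (0.6 F_EXX × L) = 305 × 2.0 / (0.6 × 100 × 27) = 0.3765 in.
Required leg w = t_e / 0.707 = 0.5326 in → use 9/16 in.

w = 9/16 in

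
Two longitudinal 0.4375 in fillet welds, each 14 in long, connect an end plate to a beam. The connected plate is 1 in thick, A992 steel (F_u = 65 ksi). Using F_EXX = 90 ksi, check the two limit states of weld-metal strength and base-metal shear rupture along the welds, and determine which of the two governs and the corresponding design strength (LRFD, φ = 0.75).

φR_n ≈ 351 kip (weld metal governs)

t_e = 0.707 × 0.4375 = 0.3093 in; L = 28 in.
Weld metal: φR_n = 0.75 × 0.6 × 90 × 0.3093 × 28 = 350.8 kip.
Base metal (shear rupture): φR_n = 0.75 × 0.6 × 65 × 1 × 28 = 819 kip.
Governing: weld metal.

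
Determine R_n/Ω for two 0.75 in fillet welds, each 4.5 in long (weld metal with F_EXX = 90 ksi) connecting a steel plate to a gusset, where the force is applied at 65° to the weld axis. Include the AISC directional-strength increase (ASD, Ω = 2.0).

R_n/Ω ≈ 184 kip

t_e = 0.707 × 0.75 = 0.5302 in; A_we = 0.5302 × 9 = 4.772 in².
Directional factor: 1.0 + 0.5 sin^1.5(65°) = 1.431.
F_nw = 0.6 × 90 × 1.431 = 77.3 ksi.
R_n/Ω = (77.3 × 4.772) / 2.0 = 184.4 kip.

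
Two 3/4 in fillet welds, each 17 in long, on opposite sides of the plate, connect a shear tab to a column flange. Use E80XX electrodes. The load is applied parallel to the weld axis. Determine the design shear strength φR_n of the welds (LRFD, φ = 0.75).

E80XX → F_EXX = 80 ksi.
Effective throat t_e = 0.707 × 0.75 = 0.5302 in.
Total length L = 34 in; A_we = 0.5302 × 34 = 18.03 in².
F_nw = 0.6 F_EXX = 0.6 × 80 = 48 ksi.
φR_n = 0.75 × 48 × 18.03 = 649 kips.

φR_n ≈ 649 kips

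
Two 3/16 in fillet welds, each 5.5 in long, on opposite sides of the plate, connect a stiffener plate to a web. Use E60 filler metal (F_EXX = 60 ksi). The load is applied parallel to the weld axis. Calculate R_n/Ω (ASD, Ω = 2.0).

R_n/Ω ≈ 26.2 kips

Effective throat t_e = 0.707 × 0.1875 = 0.1326 in.
Total length L = 11 in; A_we = 0.1326 × 11 = 1.458 in².
F_nw = 0.6 F_EXX = 0.6 × 60 = 36 ksi.
R_n = 36 × 1.458 = 52.49 kips; R_n/Ω = 52.49/2.0 = 26.25 kips.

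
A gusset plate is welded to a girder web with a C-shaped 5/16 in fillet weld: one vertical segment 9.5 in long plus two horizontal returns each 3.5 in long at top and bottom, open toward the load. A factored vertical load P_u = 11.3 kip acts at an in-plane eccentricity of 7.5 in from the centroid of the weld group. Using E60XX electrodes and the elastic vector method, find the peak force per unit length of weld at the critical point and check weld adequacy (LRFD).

E60XX → F_EXX = 60 ksi.
Total weld length L_w = 16.5 in. Treat welds as unit-width lines.
Centroid: x̄ = 2×3.5×1.75 / 16.5 = 0.7424 in from the vertical weld.
Polar moment about centroid: J = I_x + I_y = [9.5³/12 + 2×3.5×4.75²] + [9.5×0.7424² + 2(3.5³/12 + 3.5×1.008²)] = 248.9 in³.
Direct shear f_v = P/L_w = 11.3 / 16.5 = 0.6848 kip/in (vertical).
Torsion M = P·e = 11.3 × 7.5 = 84.75 kip·in.
Critical point at (x, y) = (2.758, 4.75) from centroid. f_tx = M·y/J = 1.618 kip/in; f_ty = M·x/J = 0.939 kip/in.
Resultant f_max = √[f_tx² + (f_v + f_ty)²] = √[1.618² + (0.6848 + 0.939)²] = 2.292 kip/in.
Capacity per unit length: φr_n = 0.75 × 0.6 × 60 × (0.707 × 0.3125) = 5.965 kip/in.
2.292 ≤ 5.965 → adequate.

f_max ≈ 2.29 kip/in; adequate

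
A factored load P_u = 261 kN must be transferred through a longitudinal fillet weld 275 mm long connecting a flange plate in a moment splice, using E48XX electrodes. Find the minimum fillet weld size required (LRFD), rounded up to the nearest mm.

E48XX → F_EXX = 480 MPa.
Total weld length L = 275 mm.
Required throat t_e = P_u / (φ × 0.6 F_EXX × L) = 261 / (0.75 × 0.6 × 480 × 275 × 10⁻³) = 4.394 mm.
Required leg w = t_e / 0.707 = 6.215 mm → use 7 mm.

w = 7 mm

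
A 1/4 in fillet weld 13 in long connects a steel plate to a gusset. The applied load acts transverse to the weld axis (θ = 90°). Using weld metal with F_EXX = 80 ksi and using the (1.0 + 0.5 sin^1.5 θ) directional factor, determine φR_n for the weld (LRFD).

t_e = 0.707 × 0.25 = 0.1767 in; A_we = 0.1767 × 13 = 2.298 in².
Directional factor: 1.0 + 0.5 sin^1.5(90°) = 1.5.
F_nw = 0.6 × 80 × 1.5 = 72 ksi.
φR_n = 0.75 × 72 × 2.298 = 124.1 kips.

φR_n ≈ 124 kips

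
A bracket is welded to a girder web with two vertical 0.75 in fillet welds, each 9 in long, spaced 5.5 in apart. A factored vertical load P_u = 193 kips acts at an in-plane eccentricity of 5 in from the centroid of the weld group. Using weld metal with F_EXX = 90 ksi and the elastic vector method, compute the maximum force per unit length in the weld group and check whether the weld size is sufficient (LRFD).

Total weld length L_w = 18 in. Treat welds as unit-width lines.
Polar moment about centroid: J = 2[d³/12 + d(b/2)²] = 2[9³/12 + 9×2.75²] = 257.6 in³.
Direct shear f_v = P/L_w = 193 / 18 = 10.72 kip/in (vertical).
Torsion M = P·e = 193 × 5 = 965 kip·in.
Critical point at (x, y) = (2.75, 4.5) from centroid. f_tx = M·y/J = 16.86 kip/in; f_ty = M·x/J = 10.3 kip/in.
Resultant f_max = √[f_tx² + (f_v + f_ty)²] = √[16.86² + (10.72 + 10.3)²] = 26.95 kip/in.
Capacity per unit length: φr_n = 0.75 × 0.6 × 90 × (0.707 × 0.75) = 21.48 kip/in.
26.95 > 21.48 → NOT adequate.

f_max ≈ 26.9 kip/in; NOT adequate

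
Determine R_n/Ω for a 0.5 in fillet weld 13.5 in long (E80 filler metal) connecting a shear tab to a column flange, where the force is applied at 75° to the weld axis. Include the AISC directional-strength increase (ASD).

R_n/Ω ≈ 169 kip

E80XX → F_EXX = 80 ksi.
t_e = 0.707 × 0.5 = 0.3535 in; A_we = 0.3535 × 13.5 = 4.772 in².
Directional factor: 1.0 + 0.5 sin^1.5(75°) = 1.475.
F_nw = 0.6 × 80 × 1.475 = 70.78 ksi.
R_n/Ω = (70.78 × 4.772) / 2.0 = 168.9 kip.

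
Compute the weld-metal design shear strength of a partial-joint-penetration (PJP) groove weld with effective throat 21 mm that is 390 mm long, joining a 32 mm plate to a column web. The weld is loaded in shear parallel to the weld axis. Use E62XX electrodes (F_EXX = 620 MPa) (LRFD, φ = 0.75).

φR_n ≈ 2290 kN

Effective throat (given) t_e = 21 mm.
A_we = 21 × 390 = 8190 mm².
F_nw = 0.6 F_EXX = 372 MPa.
φR_n = 0.75 × 372 × 8190 × 10⁻³ = 2285 kN.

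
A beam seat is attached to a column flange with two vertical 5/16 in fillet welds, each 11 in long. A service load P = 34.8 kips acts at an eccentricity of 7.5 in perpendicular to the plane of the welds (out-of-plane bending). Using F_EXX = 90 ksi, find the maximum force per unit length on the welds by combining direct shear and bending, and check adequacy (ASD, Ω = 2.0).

f_max ≈ 6.66 kip/in; NOT adequate

L_w = 2 × 11 = 22 in; section modulus (unit throat) S = 2 × L²/6 = 40.33 in².
Direct shear f_v = P/L_w = 34.8/22 = 1.582 kip/in.
Moment M = P × e = 34.8 × 7.5 = 261 kip·in; bending f_b = M/S = 6.471 kip/in.
f_max = √(f_v² + f_b²) = √(1.582² + 6.471²) = 6.662 kip/in.
r_n/Ω = (1/2.0) × 0.6 × 90 × (0.707 × 0.3125) = 5.965 kip/in → NOT adequate.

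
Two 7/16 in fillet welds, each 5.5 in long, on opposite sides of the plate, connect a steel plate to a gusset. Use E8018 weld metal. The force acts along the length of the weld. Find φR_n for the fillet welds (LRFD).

φR_n ≈ 122 kips

E80XX → F_EXX = 80 ksi.
Effective throat t_e = 0.707 × 0.4375 = 0.3093 in.
Total length L = 11 in; A_we = 0.3093 × 11 = 3.402 in².
F_nw = 0.6 F_EXX = 0.6 × 80 = 48 ksi.
φR_n = 0.75 × 48 × 3.402 = 122.5 kips.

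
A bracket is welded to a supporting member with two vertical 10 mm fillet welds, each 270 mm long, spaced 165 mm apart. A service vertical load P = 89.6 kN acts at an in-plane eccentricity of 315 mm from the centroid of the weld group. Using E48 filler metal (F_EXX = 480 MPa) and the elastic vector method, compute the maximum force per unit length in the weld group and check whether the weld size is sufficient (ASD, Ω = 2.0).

f_max ≈ 742 N/mm; adequate

Total weld length L_w = 540 mm. Treat welds as unit-width lines.
Polar moment about centroid: J = 2[d³/12 + d(b/2)²] = 2[270³/12 + 270×82.5²] = 6956000 mm³.
Direct shear f_v = P/L_w = 89.6×10³ / 540 = 165.9 N/mm (vertical).
Torsion M = P·e = 89.6×10³ × 315 = 28224000 N·mm.
Critical point at (x, y) = (82.5, 135) from centroid. f_tx = M·y/J = 547.8 N/mm; f_ty = M·x/J = 334.8 N/mm.
Resultant f_max = √[f_tx² + (f_v + f_ty)²] = √[547.8² + (165.9 + 334.8)²] = 742.1 N/mm.
Capacity per unit length: r_n/Ω = (1/2.0) × 0.6 × 480 × (0.707 × 10) = 1018 N/mm.
742.1 ≤ 1018 → adequate.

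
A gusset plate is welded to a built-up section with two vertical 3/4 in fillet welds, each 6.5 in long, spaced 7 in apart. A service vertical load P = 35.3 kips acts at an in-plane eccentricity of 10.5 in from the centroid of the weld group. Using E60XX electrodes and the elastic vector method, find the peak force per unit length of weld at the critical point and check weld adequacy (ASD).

E60XX → F_EXX = 60 ksi.
Total weld length L_w = 13 in. Treat welds as unit-width lines.
Polar moment about centroid: J = 2[d³/12 + d(b/2)²] = 2[6.5³/12 + 6.5×3.5²] = 205 in³.
Direct shear f_v = P/L_w = 35.3 / 13 = 2.715 kip/in (vertical).
Torsion M = P·e = 35.3 × 10.5 = 370.65 kip·in.
Critical point at (x, y) = (3.5, 3.25) from centroid. f_tx = M·y/J = 5.876 kip/in; f_ty = M·x/J = 6.328 kip/in.
Resultant f_max = √[f_tx² + (f_v + f_ty)²] = √[5.876² + (2.715 + 6.328)²] = 10.78 kip/in.
Capacity per unit length: r_n/Ω = (1/2.0) × 0.6 × 60 × (0.707 × 0.75) = 9.544 kip/in.
10.78 > 9.544 → NOT adequate.

f_max ≈ 10.8 kip/in; NOT adequate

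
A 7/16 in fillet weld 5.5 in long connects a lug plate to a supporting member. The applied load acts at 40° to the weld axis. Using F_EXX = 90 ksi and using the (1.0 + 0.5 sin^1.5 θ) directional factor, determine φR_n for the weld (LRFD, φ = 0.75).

t_e = 0.707 × 0.4375 = 0.3093 in; A_we = 0.3093 × 5.5 = 1.701 in².
Directional factor: 1.0 + 0.5 sin^1.5(40°) = 1.258.
F_nw = 0.6 × 90 × 1.258 = 67.91 ksi.
φR_n = 0.75 × 67.91 × 1.701 = 86.65 kip.

φR_n ≈ 86.7 kip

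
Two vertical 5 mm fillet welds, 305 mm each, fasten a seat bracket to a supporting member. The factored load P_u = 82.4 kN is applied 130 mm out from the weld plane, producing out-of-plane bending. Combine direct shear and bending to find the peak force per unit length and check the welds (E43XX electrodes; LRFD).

E43XX → F_EXX = 430 MPa.
L_w = 2 × 305 = 610 mm; section modulus (unit throat) S = 2 × L²/6 = 31010 mm².
Direct shear f_v = P/L_w = 82.4×10³/610 = 135.1 N/mm.
Moment M = P × e = 82.4×10³ × 130 = 10712000 N·mm; bending f_b = M/S = 345.5 N/mm.
f_max = √(f_v² + f_b²) = √(135.1² + 345.5²) = 370.9 N/mm.
φr_n = 0.75 × 0.6 × 430 × (0.707 × 5) = 684 N/mm → adequate.

f_max ≈ 371 N/mm; adequate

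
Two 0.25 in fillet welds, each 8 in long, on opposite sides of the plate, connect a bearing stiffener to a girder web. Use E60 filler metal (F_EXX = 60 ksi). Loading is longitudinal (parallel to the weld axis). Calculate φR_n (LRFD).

φR_n ≈ 76.4 kip

Effective throat t_e = 0.707 × 0.25 = 0.1767 in.
Total length L = 16 in; A_we = 0.1767 × 16 = 2.828 in².
F_nw = 0.6 F_EXX = 0.6 × 60 = 36 ksi.
φR_n = 0.75 × 36 × 2.828 = 76.36 kip.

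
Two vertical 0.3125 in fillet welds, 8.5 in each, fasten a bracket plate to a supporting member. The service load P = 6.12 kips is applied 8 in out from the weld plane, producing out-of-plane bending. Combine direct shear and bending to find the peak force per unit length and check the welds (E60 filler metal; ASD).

E60XX → F_EXX = 60 ksi.
L_w = 2 × 8.5 = 17 in; section modulus (unit throat) S = 2 × L²/6 = 24.08 in².
Direct shear f_v = P/L_w = 6.12/17 = 0.36 kip/in.
Moment M = P × e = 6.12 × 8 = 48.96 kip·in; bending f_b = M/S = 2.033 kip/in.
f_max = √(f_v² + f_b²) = √(0.36² + 2.033²) = 2.065 kip/in.
r_n/Ω = (1/2.0) × 0.6 × 60 × (0.707 × 0.3125) = 3.977 kip/in → adequate.

f_max ≈ 2.06 kip/in; adequate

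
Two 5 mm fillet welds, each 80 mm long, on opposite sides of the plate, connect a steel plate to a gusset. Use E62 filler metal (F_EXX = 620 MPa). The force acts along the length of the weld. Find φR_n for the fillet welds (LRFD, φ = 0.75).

φR_n ≈ 158 kN

Effective throat t_e = 0.707 × 5 = 3.535 mm.
Total length L = 160 mm; A_we = 3.535 × 160 = 565.6 mm².
F_nw = 0.6 F_EXX = 0.6 × 620 = 372 MPa.
φR_n = 0.75 × 372 × 565.6 × 10⁻³ = 157.8 kN.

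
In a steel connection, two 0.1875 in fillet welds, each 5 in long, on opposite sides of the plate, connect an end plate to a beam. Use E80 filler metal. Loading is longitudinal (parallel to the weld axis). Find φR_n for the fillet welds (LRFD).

E80XX → F_EXX = 80 ksi.
Effective throat t_e = 0.707 × 0.1875 = 0.1326 in.
Total length L = 10 in; A_we = 0.1326 × 10 = 1.326 in².
F_nw = 0.6 F_EXX = 0.6 × 80 = 48 ksi.
φR_n = 0.75 × 48 × 1.326 = 47.72 kips.

φR_n ≈ 47.7 kips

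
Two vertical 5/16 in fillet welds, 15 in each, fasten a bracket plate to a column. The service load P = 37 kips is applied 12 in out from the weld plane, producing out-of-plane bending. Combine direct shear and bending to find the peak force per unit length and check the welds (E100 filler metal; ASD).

E100XX → F_EXX = 100 ksi.
L_w = 2 × 15 = 30 in; section modulus (unit throat) S = 2 × L²/6 = 75 in².
Direct shear f_v = P/L_w = 37/30 = 1.233 kip/in.
Moment M = P × e = 37 × 12 = 444 kip·in; bending f_b = M/S = 5.92 kip/in.
f_max = √(f_v² + f_b²) = √(1.233² + 5.92²) = 6.047 kip/in.
r_n/Ω = (1/2.0) × 0.6 × 100 × (0.707 × 0.3125) = 6.628 kip/in → adequate.

f_max ≈ 6.05 kip/in; adequate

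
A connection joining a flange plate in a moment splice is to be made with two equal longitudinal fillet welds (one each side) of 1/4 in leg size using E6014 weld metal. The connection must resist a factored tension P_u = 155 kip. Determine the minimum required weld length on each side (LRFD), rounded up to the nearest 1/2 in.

L = 16.5 in on each side

E60XX → F_EXX = 60 ksi.
Throat t_e = 0.707 × 0.25 = 0.1767 in.
φr_n = 0.75 × 0.6 × 60 × 0.1767 = 4.772 kip/in.
L_req = P_u / φr_n = 155 / 4.772 = 32.48 in total.
Per side: 32.48 / 2 = 16.24 in.
Round up → use L = 16.5 in on each side.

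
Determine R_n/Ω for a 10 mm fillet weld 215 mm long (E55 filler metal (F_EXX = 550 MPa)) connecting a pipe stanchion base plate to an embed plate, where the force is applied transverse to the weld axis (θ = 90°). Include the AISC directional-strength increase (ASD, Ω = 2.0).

t_e = 0.707 × 10 = 7.07 mm; A_we = 7.07 × 215 = 1520 mm².
Directional factor: 1.0 + 0.5 sin^1.5(90°) = 1.5.
F_nw = 0.6 × 550 × 1.5 = 495 MPa.
R_n/Ω = (495 × 1520) / 2.0 × 10⁻³ = 376.2 kN.

R_n/Ω ≈ 376 kN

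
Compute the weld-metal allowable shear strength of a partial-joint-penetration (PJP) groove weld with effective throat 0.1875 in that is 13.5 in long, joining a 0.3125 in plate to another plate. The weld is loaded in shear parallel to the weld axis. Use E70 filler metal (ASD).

R_n/Ω ≈ 53.2 kips

E70XX → F_EXX = 70 ksi.
Effective throat (given) t_e = 0.1875 in.
A_we = 0.1875 × 13.5 = 2.531 in².
F_nw = 0.6 F_EXX = 42 ksi.
R_n/Ω = (42 × 2.531) / 2.0 = 53.16 kips.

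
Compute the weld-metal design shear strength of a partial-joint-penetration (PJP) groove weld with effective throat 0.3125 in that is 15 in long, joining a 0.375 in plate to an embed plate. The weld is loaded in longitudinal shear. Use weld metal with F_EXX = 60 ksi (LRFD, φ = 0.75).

Effective throat (given) t_e = 0.3125 in.
A_we = 0.3125 × 15 = 4.688 in².
F_nw = 0.6 F_EXX = 36 ksi.
φR_n = 0.75 × 36 × 4.688 = 126.6 kips.

φR_n ≈ 127 kips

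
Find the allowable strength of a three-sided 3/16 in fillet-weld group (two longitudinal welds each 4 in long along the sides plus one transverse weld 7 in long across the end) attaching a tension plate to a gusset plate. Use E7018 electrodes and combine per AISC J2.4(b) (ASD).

E70XX → F_EXX = 70 ksi.
t_e = 0.707 × 0.1875 = 0.1326 in.
R_nwl = 0.6 × 70 × 0.1326 × 8 = 44.54 kip (longitudinal, 2 welds).
R_nwt = 0.6 × 70 × 0.1326 × 7 = 38.97 kip (transverse, base value).
(i) R_nwl + R_nwt = 83.51 kip; (ii) 0.85 R_nwl + 1.5 R_nwt = 96.32 kip.
R_n = max = 96.32 kip [governs: (ii)]; R_n/Ω = 48.16 kip.

R_n/Ω ≈ 48.2 kip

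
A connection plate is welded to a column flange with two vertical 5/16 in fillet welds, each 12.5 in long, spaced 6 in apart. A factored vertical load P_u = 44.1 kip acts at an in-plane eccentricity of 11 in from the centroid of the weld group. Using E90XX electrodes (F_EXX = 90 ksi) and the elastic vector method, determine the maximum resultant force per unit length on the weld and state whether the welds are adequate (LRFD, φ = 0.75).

Total weld length L_w = 25 in. Treat welds as unit-width lines.
Polar moment about centroid: J = 2[d³/12 + d(b/2)²] = 2[12.5³/12 + 12.5×3²] = 550.5 in³.
Direct shear f_v = P/L_w = 44.1 / 25 = 1.764 kip/in (vertical).
Torsion M = P·e = 44.1 × 11 = 485.1 kip·in.
Critical point at (x, y) = (3, 6.25) from centroid. f_tx = M·y/J = 5.507 kip/in; f_ty = M·x/J = 2.643 kip/in.
Resultant f_max = √[f_tx² + (f_v + f_ty)²] = √[5.507² + (1.764 + 2.643)²] = 7.054 kip/in.
Capacity per unit length: φr_n = 0.75 × 0.6 × 90 × (0.707 × 0.3125) = 8.948 kip/in.
7.054 ≤ 8.948 → adequate.

f_max ≈ 7.05 kip/in; adequate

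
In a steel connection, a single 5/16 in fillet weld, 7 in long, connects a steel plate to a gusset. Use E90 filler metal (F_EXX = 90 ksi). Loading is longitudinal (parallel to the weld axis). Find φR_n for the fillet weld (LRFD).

Effective throat t_e = 0.707 × 0.3125 = 0.2209 in.
Total length L = 7 in; A_we = 0.2209 × 7 = 1.547 in².
F_nw = 0.6 F_EXX = 0.6 × 90 = 54 ksi.
φR_n = 0.75 × 54 × 1.547 = 62.64 kips.

φR_n ≈ 62.6 kips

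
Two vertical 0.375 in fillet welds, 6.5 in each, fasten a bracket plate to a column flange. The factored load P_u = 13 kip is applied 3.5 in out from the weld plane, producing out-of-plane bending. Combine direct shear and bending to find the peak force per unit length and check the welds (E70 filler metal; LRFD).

f_max ≈ 3.38 kip/in; adequate

E70XX → F_EXX = 70 ksi.
L_w = 2 × 6.5 = 13 in; section modulus (unit throat) S = 2 × L²/6 = 14.08 in².
Direct shear f_v = P/L_w = 13/13 = 1 kip/in.
Moment M = P × e = 13 × 3.5 = 45.5 kip·in; bending f_b = M/S = 3.231 kip/in.
f_max = √(f_v² + f_b²) = √(1² + 3.231²) = 3.382 kip/in.
φr_n = 0.75 × 0.6 × 70 × (0.707 × 0.375) = 8.351 kip/in → adequate.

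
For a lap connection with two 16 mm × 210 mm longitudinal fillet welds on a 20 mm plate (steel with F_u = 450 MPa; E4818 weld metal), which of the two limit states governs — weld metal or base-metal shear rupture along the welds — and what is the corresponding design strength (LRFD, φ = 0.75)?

φR_n ≈ 1030 kN (weld metal governs)

E48XX → F_EXX = 480 MPa.
t_e = 0.707 × 16 = 11.31 mm; L = 420 mm.
Weld metal: φR_n = 0.75 × 0.6 × 480 × 11.31 × 420 × 10⁻³ = 1026 kN.
Base metal (shear rupture): φR_n = 0.75 × 0.6 × 450 × 20 × 420 × 10⁻³ = 1701 kN.
Governing: weld metal.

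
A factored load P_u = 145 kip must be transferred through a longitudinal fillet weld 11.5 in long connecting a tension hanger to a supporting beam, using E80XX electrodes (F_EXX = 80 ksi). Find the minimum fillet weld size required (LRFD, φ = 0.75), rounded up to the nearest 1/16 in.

Total weld length L = 11.5 in.
Required throat t_e = P_u / (φ × 0.6 F_EXX × L) = 145 / (0.75 × 0.6 × 80 × 11.5) = 0.3502 in.
Required leg w = t_e / 0.707 = 0.4954 in → use 1/2 in.

w = 1/2 in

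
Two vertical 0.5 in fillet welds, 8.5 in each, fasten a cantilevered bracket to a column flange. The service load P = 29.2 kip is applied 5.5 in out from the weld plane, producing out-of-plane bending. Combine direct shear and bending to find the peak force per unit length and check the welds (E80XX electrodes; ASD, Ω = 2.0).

f_max ≈ 6.89 kip/in; adequate

E80XX → F_EXX = 80 ksi.
L_w = 2 × 8.5 = 17 in; section modulus (unit throat) S = 2 × L²/6 = 24.08 in².
Direct shear f_v = P/L_w = 29.2/17 = 1.718 kip/in.
Moment M = P × e = 29.2 × 5.5 = 160.6 kip·in; bending f_b = M/S = 6.669 kip/in.
f_max = √(f_v² + f_b²) = √(1.718² + 6.669²) = 6.886 kip/in.
r_n/Ω = (1/2.0) × 0.6 × 80 × (0.707 × 0.5) = 8.484 kip/in → adequate.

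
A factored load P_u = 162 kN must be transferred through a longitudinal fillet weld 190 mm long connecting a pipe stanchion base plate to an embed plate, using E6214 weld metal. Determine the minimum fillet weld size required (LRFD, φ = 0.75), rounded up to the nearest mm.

E62XX → F_EXX = 620 MPa.
Total weld length L = 190 mm.
Required throat t_e = P_u / (φ × 0.6 F_EXX × L) = 162 / (0.75 × 0.6 × 620 × 190 × 10⁻³) = 3.056 mm.
Required leg w = t_e / 0.707 = 4.323 mm → use 5 mm.

w = 5 mm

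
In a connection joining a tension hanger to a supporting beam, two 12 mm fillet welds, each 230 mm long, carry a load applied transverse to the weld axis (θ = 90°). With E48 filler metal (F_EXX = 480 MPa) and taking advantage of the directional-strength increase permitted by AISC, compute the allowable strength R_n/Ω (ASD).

t_e = 0.707 × 12 = 8.484 mm; A_we = 8.484 × 460 = 3903 mm².
Directional factor: 1.0 + 0.5 sin^1.5(90°) = 1.5.
F_nw = 0.6 × 480 × 1.5 = 432 MPa.
R_n/Ω = (432 × 3903) / 2.0 × 10⁻³ = 843 kN.

R_n/Ω ≈ 843 kN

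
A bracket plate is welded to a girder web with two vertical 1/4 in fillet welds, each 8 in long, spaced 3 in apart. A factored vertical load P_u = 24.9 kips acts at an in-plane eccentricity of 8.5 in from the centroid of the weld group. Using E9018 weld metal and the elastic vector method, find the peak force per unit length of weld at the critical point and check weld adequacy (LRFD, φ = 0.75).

f_max ≈ 8.13 kip/in; NOT adequate

E90XX → F_EXX = 90 ksi.
Total weld length L_w = 16 in. Treat welds as unit-width lines.
Polar moment about centroid: J = 2[d³/12 + d(b/2)²] = 2[8³/12 + 8×1.5²] = 121.3 in³.
Direct shear f_v = P/L_w = 24.9 / 16 = 1.556 kip/in (vertical).
Torsion M = P·e = 24.9 × 8.5 = 211.65 kip·in.
Critical point at (x, y) = (1.5, 4) from centroid. f_tx = M·y/J = 6.977 kip/in; f_ty = M·x/J = 2.617 kip/in.
Resultant f_max = √[f_tx² + (f_v + f_ty)²] = √[6.977² + (1.556 + 2.617)²] = 8.13 kip/in.
Capacity per unit length: φr_n = 0.75 × 0.6 × 90 × (0.707 × 0.25) = 7.158 kip/in.
8.13 > 7.158 → NOT adequate.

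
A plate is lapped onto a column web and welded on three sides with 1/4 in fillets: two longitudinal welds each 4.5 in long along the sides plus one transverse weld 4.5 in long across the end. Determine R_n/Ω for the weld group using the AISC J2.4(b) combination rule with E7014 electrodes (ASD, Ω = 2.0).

E70XX → F_EXX = 70 ksi.
t_e = 0.707 × 0.25 = 0.1767 in.
R_nwl = 0.6 × 70 × 0.1767 × 9 = 66.81 kips (longitudinal, 2 welds).
R_nwt = 0.6 × 70 × 0.1767 × 4.5 = 33.41 kips (transverse, base value).
(i) R_nwl + R_nwt = 100.2 kips; (ii) 0.85 R_nwl + 1.5 R_nwt = 106.9 kips.
R_n = max = 106.9 kips [governs: (ii)]; R_n/Ω = 53.45 kips.

R_n/Ω ≈ 53.4 kips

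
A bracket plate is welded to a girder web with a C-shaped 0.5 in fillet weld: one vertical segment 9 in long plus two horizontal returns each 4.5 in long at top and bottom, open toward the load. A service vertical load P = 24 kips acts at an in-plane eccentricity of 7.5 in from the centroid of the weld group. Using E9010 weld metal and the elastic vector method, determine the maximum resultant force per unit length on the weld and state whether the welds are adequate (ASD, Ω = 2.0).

E90XX → F_EXX = 90 ksi.
Total weld length L_w = 18 in. Treat welds as unit-width lines.
Centroid: x̄ = 2×4.5×2.25 / 18 = 1.125 in from the vertical weld.
Polar moment about centroid: J = I_x + I_y = [9³/12 + 2×4.5×4.5²] + [9×1.125² + 2(4.5³/12 + 4.5×1.125²)] = 281 in³.
Direct shear f_v = P/L_w = 24 / 18 = 1.333 kip/in (vertical).
Torsion M = P·e = 24 × 7.5 = 180 kip·in.
Critical point at (x, y) = (3.375, 4.5) from centroid. f_tx = M·y/J = 2.883 kip/in; f_ty = M·x/J = 2.162 kip/in.
Resultant f_max = √[f_tx² + (f_v + f_ty)²] = √[2.883² + (1.333 + 2.162)²] = 4.531 kip/in.
Capacity per unit length: r_n/Ω = (1/2.0) × 0.6 × 90 × (0.707 × 0.5) = 9.544 kip/in.
4.531 ≤ 9.544 → adequate.

f_max ≈ 4.53 kip/in; adequate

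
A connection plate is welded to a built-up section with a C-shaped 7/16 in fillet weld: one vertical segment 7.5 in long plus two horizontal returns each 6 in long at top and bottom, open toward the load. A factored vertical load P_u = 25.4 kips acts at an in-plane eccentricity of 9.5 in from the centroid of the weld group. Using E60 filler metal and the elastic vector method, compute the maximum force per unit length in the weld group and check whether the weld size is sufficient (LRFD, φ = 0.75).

E60XX → F_EXX = 60 ksi.
Total weld length L_w = 19.5 in. Treat welds as unit-width lines.
Centroid: x̄ = 2×6×3 / 19.5 = 1.846 in from the vertical weld.
Polar moment about centroid: J = I_x + I_y = [7.5³/12 + 2×6×3.75²] + [7.5×1.846² + 2(6³/12 + 6×1.154²)] = 281.4 in³.
Direct shear f_v = P/L_w = 25.4 / 19.5 = 1.303 kip/in (vertical).
Torsion M = P·e = 25.4 × 9.5 = 241.3 kip·in.
Critical point at (x, y) = (4.154, 3.75) from centroid. f_tx = M·y/J = 3.215 kip/in; f_ty = M·x/J = 3.561 kip/in.
Resultant f_max = √[f_tx² + (f_v + f_ty)²] = √[3.215² + (1.303 + 3.561)²] = 5.83 kip/in.
Capacity per unit length: φr_n = 0.75 × 0.6 × 60 × (0.707 × 0.4375) = 8.351 kip/in.
5.83 ≤ 8.351 → adequate.

f_max ≈ 5.83 kip/in; adequate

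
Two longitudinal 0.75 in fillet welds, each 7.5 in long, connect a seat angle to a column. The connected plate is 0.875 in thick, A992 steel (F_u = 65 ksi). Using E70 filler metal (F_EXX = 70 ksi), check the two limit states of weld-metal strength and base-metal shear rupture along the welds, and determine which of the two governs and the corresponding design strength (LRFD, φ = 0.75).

φR_n ≈ 251 kips (weld metal governs)

t_e = 0.707 × 0.75 = 0.5302 in; L = 15 in.
Weld metal: φR_n = 0.75 × 0.6 × 70 × 0.5302 × 15 = 250.5 kips.
Base metal (shear rupture): φR_n = 0.75 × 0.6 × 65 × 0.875 × 15 = 383.9 kips.
Governing: weld metal.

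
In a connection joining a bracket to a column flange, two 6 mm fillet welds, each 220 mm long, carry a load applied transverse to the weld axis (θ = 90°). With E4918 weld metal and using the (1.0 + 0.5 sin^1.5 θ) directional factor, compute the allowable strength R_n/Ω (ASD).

R_n/Ω ≈ 412 kN

E49XX → F_EXX = 490 MPa.
t_e = 0.707 × 6 = 4.242 mm; A_we = 4.242 × 440 = 1866 mm².
Directional factor: 1.0 + 0.5 sin^1.5(90°) = 1.5.
F_nw = 0.6 × 490 × 1.5 = 441 MPa.
R_n/Ω = (441 × 1866) / 2.0 × 10⁻³ = 411.6 kN.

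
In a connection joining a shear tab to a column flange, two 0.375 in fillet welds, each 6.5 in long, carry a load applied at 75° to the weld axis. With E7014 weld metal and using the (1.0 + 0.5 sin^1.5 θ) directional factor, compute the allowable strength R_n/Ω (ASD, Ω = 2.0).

R_n/Ω ≈ 107 kips

E70XX → F_EXX = 70 ksi.
t_e = 0.707 × 0.375 = 0.2651 in; A_we = 0.2651 × 13 = 3.447 in².
Directional factor: 1.0 + 0.5 sin^1.5(75°) = 1.475.
F_nw = 0.6 × 70 × 1.475 = 61.94 ksi.
R_n/Ω = (61.94 × 3.447) / 2.0 = 106.7 kips.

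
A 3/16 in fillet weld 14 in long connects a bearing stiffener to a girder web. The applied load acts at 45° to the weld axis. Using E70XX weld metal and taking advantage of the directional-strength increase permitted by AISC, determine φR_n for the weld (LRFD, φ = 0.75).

φR_n ≈ 75.8 kips

E70XX → F_EXX = 70 ksi.
t_e = 0.707 × 0.1875 = 0.1326 in; A_we = 0.1326 × 14 = 1.856 in².
Directional factor: 1.0 + 0.5 sin^1.5(45°) = 1.297.
F_nw = 0.6 × 70 × 1.297 = 54.49 ksi.
φR_n = 0.75 × 54.49 × 1.856 = 75.84 kips.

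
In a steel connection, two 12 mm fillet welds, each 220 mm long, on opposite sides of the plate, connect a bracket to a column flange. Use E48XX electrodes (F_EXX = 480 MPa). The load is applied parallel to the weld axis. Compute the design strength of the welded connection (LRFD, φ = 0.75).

Effective throat t_e = 0.707 × 12 = 8.484 mm.
Total length L = 440 mm; A_we = 8.484 × 440 = 3733 mm².
F_nw = 0.6 F_EXX = 0.6 × 480 = 288 MPa.
φR_n = 0.75 × 288 × 3733 × 10⁻³ = 806.3 kN.

φR_n ≈ 806 kN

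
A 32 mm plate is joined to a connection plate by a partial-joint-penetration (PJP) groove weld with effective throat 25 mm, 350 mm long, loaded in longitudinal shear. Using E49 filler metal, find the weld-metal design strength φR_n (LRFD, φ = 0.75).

E49XX → F_EXX = 490 MPa.
Effective throat (given) t_e = 25 mm.
A_we = 25 × 350 = 8750 mm².
F_nw = 0.6 F_EXX = 294 MPa.
φR_n = 0.75 × 294 × 8750 × 10⁻³ = 1929 kN.

φR_n ≈ 1930 kN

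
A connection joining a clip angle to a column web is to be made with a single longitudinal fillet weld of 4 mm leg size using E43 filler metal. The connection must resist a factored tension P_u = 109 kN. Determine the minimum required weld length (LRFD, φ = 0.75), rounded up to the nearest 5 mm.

L = 200 mm

E43XX → F_EXX = 430 MPa.
Throat t_e = 0.707 × 4 = 2.828 mm.
φr_n = 0.75 × 0.6 × 430 × 2.828 × 10⁻³ = 0.5472 kN/mm.
L_req = P_u / φr_n = 109 / 0.5472 = 199.2 mm total.
Round up → use L = 200 mm.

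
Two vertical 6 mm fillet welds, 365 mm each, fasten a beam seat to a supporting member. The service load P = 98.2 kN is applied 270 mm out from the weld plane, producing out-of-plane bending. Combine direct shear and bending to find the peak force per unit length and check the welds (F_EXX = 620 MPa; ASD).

f_max ≈ 612 N/mm; adequate

L_w = 2 × 365 = 730 mm; section modulus (unit throat) S = 2 × L²/6 = 44410 mm².
Direct shear f_v = P/L_w = 98.2×10³/730 = 134.5 N/mm.
Moment M = P × e = 98.2×10³ × 270 = 26514000 N·mm; bending f_b = M/S = 597.1 N/mm.
f_max = √(f_v² + f_b²) = √(134.5² + 597.1²) = 612 N/mm.
r_n/Ω = (1/2.0) × 0.6 × 620 × (0.707 × 6) = 789 N/mm → adequate.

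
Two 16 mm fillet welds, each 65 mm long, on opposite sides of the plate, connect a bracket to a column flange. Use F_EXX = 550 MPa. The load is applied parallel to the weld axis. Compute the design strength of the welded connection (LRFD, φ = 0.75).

Effective throat t_e = 0.707 × 16 = 11.31 mm.
Total length L = 130 mm; A_we = 11.31 × 130 = 1471 mm².
F_nw = 0.6 F_EXX = 0.6 × 550 = 330 MPa.
φR_n = 0.75 × 330 × 1471 × 10⁻³ = 364 kN.

φR_n ≈ 364 kN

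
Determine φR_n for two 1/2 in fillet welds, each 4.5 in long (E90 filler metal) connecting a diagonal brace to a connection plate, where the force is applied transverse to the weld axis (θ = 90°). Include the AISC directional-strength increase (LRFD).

φR_n ≈ 193 kip

E90XX → F_EXX = 90 ksi.
t_e = 0.707 × 0.5 = 0.3535 in; A_we = 0.3535 × 9 = 3.181 in².
Directional factor: 1.0 + 0.5 sin^1.5(90°) = 1.5.
F_nw = 0.6 × 90 × 1.5 = 81 ksi.
φR_n = 0.75 × 81 × 3.181 = 193.3 kip.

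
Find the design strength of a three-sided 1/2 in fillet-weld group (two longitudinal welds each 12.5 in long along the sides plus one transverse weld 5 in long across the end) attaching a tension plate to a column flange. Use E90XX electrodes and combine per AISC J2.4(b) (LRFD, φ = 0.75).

φR_n ≈ 430 kips

E90XX → F_EXX = 90 ksi.
t_e = 0.707 × 0.5 = 0.3535 in.
R_nwl = 0.6 × 90 × 0.3535 × 25 = 477.2 kips (longitudinal, 2 welds).
R_nwt = 0.6 × 90 × 0.3535 × 5 = 95.44 kips (transverse, base value).
(i) R_nwl + R_nwt = 572.7 kips; (ii) 0.85 R_nwl + 1.5 R_nwt = 548.8 kips.
R_n = max = 572.7 kips [governs: (i)]; φR_n = 429.5 kips.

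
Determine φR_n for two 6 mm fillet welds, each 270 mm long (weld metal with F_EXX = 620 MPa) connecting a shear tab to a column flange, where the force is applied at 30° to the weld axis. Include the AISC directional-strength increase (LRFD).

φR_n ≈ 752 kN

t_e = 0.707 × 6 = 4.242 mm; A_we = 4.242 × 540 = 2291 mm².
Directional factor: 1.0 + 0.5 sin^1.5(30°) = 1.177.
F_nw = 0.6 × 620 × 1.177 = 437.8 MPa.
φR_n = 0.75 × 437.8 × 2291 × 10⁻³ = 752.1 kN.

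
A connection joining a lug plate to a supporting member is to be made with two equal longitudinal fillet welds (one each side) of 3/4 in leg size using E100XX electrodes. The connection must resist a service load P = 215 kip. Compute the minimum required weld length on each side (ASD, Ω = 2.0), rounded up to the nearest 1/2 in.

E100XX → F_EXX = 100 ksi.
Throat t_e = 0.707 × 0.75 = 0.5302 in.
r_n/Ω = (0.6 × 100 × 0.5302) / 2.0 = 15.91 kip/in.
L_req = P / (r_n/Ω) = 215 / 15.91 = 13.52 in total.
Per side: 13.52 / 2 = 6.758 in.
Round up → use L = 7 in on each side.

L = 7 in on each side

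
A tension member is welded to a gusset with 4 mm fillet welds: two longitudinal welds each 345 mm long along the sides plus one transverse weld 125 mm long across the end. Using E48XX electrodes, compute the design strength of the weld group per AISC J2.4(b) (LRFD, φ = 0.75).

E48XX → F_EXX = 480 MPa.
t_e = 0.707 × 4 = 2.828 mm.
R_nwl = 0.6 × 480 × 2.828 × 690 × 10⁻³ = 562 kN (longitudinal, 2 welds).
R_nwt = 0.6 × 480 × 2.828 × 125 × 10⁻³ = 101.8 kN (transverse, base value).
(i) R_nwl + R_nwt = 663.8 kN; (ii) 0.85 R_nwl + 1.5 R_nwt = 630.4 kN.
R_n = max = 663.8 kN [governs: (i)]; φR_n = 497.8 kN.

φR_n ≈ 498 kN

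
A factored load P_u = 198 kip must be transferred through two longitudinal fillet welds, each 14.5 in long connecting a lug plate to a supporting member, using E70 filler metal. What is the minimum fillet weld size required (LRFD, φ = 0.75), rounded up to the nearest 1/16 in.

w = 5/16 in

E70XX → F_EXX = 70 ksi.
Total weld length L = 29 in.
Required throat t_e = P_u / (φ × 0.6 F_EXX × L) = 198 / (0.75 × 0.6 × 70 × 29) = 0.2167 in.
Required leg w = t_e / 0.707 = 0.3066 in → use 5/16 in.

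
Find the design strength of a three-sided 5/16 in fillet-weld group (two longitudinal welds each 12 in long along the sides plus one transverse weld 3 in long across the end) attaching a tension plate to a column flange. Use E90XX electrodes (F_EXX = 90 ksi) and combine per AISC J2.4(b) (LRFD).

t_e = 0.707 × 0.3125 = 0.2209 in.
R_nwl = 0.6 × 90 × 0.2209 × 24 = 286.3 kip (longitudinal, 2 welds).
R_nwt = 0.6 × 90 × 0.2209 × 3 = 35.79 kip (transverse, base value).
(i) R_nwl + R_nwt = 322.1 kip; (ii) 0.85 R_nwl + 1.5 R_nwt = 297.1 kip.
R_n = max = 322.1 kip [governs: (i)]; φR_n = 241.6 kip.

φR_n ≈ 242 kip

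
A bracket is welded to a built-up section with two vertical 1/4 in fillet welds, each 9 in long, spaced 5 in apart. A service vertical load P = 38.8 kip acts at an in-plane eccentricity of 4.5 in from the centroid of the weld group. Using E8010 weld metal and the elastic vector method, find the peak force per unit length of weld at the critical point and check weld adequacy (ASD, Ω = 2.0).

f_max ≈ 5.24 kip/in; NOT adequate

E80XX → F_EXX = 80 ksi.
Total weld length L_w = 18 in. Treat welds as unit-width lines.
Polar moment about centroid: J = 2[d³/12 + d(b/2)²] = 2[9³/12 + 9×2.5²] = 234 in³.
Direct shear f_v = P/L_w = 38.8 / 18 = 2.156 kip/in (vertical).
Torsion M = P·e = 38.8 × 4.5 = 174.6 kip·in.
Critical point at (x, y) = (2.5, 4.5) from centroid. f_tx = M·y/J = 3.358 kip/in; f_ty = M·x/J = 1.865 kip/in.
Resultant f_max = √[f_tx² + (f_v + f_ty)²] = √[3.358² + (2.156 + 1.865)²] = 5.239 kip/in.
Capacity per unit length: r_n/Ω = (1/2.0) × 0.6 × 80 × (0.707 × 0.25) = 4.242 kip/in.
5.239 > 4.242 → NOT adequate.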